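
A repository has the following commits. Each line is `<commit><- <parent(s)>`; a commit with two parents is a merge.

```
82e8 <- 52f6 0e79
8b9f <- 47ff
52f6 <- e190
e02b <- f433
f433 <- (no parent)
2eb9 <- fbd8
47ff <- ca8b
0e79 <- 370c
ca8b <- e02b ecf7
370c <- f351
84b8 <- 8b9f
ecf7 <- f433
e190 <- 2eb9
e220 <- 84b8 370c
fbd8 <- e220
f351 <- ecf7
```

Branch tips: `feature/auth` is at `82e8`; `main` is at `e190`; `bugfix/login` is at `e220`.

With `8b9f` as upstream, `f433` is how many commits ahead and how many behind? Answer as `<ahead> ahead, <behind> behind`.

Reachable from f433: {f433}.
Reachable from 8b9f: {47ff, 8b9f, ca8b, e02b, ecf7, f433}.
Only in f433's history (ahead): {} — 0.
Only in 8b9f's history (behind): {47ff, 8b9f, ca8b, e02b, ecf7} — 5.

0 ahead, 5 behind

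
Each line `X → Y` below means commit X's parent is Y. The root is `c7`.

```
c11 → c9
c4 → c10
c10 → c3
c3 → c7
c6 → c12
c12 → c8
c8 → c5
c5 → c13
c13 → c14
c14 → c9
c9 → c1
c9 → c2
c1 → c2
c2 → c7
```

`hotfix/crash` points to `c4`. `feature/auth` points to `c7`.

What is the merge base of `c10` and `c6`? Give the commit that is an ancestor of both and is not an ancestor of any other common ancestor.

Ancestors of c10: {c10, c3, c7}.
Ancestors of c6: {c1, c12, c13, c14, c2, c5, c6, c7, c8, c9}.
Common ancestors: {c7}.
The only common ancestor is c7, so it is the merge base.

c7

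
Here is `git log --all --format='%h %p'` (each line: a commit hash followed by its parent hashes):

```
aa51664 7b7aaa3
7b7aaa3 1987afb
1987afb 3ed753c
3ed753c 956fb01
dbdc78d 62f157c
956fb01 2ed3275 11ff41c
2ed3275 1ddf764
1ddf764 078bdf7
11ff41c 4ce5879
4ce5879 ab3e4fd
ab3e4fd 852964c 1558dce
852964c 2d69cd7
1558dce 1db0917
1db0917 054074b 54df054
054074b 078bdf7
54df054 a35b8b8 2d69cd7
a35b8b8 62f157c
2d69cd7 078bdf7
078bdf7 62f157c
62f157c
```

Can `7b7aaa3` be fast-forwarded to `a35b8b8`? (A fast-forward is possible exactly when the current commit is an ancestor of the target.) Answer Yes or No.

A fast-forward from 7b7aaa3 to a35b8b8 is possible iff 7b7aaa3 is an ancestor of a35b8b8.
Ancestors of a35b8b8: {62f157c, a35b8b8}.
7b7aaa3 is not among them, so fast-forward is not possible.

No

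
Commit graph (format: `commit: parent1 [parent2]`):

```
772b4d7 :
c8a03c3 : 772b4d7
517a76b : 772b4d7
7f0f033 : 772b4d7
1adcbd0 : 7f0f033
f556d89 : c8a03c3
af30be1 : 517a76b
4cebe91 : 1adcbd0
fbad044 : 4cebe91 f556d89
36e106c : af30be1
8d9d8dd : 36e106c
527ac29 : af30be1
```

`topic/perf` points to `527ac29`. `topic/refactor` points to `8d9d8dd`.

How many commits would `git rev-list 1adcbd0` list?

Walking parent pointers from 1adcbd0: reachable set = {1adcbd0, 772b4d7, 7f0f033}.
That is 3 commits.

3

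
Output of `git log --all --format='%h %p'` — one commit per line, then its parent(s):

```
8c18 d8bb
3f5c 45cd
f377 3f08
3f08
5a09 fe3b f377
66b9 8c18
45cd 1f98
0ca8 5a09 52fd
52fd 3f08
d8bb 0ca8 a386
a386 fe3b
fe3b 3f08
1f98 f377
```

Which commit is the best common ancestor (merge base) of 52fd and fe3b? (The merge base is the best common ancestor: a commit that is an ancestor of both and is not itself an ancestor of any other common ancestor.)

Ancestors of 52fd: {3f08, 52fd}.
Ancestors of fe3b: {3f08, fe3b}.
Common ancestors: {3f08}.
The only common ancestor is 3f08, so it is the merge base.

3f08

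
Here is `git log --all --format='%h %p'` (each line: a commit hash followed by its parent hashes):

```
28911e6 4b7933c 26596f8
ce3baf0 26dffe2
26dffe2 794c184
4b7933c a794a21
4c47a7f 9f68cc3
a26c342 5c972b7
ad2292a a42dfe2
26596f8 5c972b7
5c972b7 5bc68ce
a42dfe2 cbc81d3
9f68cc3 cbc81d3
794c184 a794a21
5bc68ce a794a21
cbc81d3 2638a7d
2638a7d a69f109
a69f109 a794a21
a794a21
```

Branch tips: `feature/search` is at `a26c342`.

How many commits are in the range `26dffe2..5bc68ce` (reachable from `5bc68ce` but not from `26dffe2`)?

Reachable from 5bc68ce: {5bc68ce, a794a21}.
Reachable from 26dffe2: {26dffe2, 794c184, a794a21}.
In 5bc68ce's history but not 26dffe2's: {5bc68ce} — 1 commit.

1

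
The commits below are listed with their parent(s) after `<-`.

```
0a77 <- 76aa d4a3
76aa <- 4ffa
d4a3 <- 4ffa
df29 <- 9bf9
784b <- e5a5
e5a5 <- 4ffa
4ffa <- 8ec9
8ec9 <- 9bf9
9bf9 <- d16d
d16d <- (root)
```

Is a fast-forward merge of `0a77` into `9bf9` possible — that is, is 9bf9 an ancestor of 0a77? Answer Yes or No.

Yes

A fast-forward from 9bf9 to 0a77 is possible iff 9bf9 is an ancestor of 0a77.
Ancestors of 0a77: {0a77, 4ffa, 76aa, 8ec9, 9bf9, d16d, d4a3}.
9bf9 is among them, so fast-forward is possible.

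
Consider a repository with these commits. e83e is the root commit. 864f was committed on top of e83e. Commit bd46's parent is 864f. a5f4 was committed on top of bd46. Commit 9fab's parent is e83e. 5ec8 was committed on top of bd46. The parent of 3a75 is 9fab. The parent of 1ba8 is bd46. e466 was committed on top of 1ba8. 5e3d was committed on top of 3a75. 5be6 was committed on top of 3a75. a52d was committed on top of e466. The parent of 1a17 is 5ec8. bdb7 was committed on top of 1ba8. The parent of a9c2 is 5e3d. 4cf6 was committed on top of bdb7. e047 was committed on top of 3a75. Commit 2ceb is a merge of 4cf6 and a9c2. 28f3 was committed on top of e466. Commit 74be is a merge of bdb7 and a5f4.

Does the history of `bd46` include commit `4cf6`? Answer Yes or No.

Ancestors of bd46: {864f, bd46, e83e}.
4cf6 is not in that set, so it is not an ancestor of bd46.

No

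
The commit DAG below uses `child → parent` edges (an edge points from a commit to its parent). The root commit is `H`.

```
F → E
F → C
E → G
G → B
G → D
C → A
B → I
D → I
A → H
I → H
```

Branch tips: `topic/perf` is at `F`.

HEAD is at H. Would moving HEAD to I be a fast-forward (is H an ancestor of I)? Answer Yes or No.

Yes

A fast-forward from H to I is possible iff H is an ancestor of I.
Ancestors of I: {H, I}.
H is among them, so fast-forward is possible.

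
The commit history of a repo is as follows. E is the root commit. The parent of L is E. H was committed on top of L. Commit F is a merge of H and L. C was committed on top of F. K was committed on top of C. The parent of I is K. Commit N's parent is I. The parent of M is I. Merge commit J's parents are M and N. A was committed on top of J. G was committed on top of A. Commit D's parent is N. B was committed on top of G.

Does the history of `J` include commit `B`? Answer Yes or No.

Ancestors of J: {C, E, F, H, I, J, K, L, M, N}.
B is not in that set, so it is not an ancestor of J.

No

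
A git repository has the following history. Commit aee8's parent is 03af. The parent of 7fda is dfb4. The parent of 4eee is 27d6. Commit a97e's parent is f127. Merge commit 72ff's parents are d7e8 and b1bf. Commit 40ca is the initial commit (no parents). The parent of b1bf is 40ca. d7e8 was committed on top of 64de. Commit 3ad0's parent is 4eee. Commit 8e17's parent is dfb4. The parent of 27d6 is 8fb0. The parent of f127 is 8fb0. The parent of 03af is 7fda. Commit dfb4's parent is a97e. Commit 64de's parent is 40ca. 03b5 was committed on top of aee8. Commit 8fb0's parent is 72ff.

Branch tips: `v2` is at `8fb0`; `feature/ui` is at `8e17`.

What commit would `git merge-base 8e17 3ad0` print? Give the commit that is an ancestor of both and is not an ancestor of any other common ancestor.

Ancestors of 8e17: {40ca, 64de, 72ff, 8e17, 8fb0, a97e, b1bf, d7e8, dfb4, f127}.
Ancestors of 3ad0: {27d6, 3ad0, 40ca, 4eee, 64de, 72ff, 8fb0, b1bf, d7e8}.
Common ancestors: {40ca, 64de, 72ff, 8fb0, b1bf, d7e8}.
Among these, 8fb0 is not an ancestor of any other common ancestor — it is the merge base.

8fb0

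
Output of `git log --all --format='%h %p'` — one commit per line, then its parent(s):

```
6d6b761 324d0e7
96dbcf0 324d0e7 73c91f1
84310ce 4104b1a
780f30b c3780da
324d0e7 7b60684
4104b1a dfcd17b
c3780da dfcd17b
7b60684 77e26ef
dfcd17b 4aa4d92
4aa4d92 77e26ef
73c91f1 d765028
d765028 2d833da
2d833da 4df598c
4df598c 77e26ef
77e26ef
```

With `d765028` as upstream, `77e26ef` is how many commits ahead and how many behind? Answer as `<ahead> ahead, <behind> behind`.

Reachable from 77e26ef: {77e26ef}.
Reachable from d765028: {2d833da, 4df598c, 77e26ef, d765028}.
Only in 77e26ef's history (ahead): {} — 0.
Only in d765028's history (behind): {2d833da, 4df598c, d765028} — 3.

0 ahead, 3 behind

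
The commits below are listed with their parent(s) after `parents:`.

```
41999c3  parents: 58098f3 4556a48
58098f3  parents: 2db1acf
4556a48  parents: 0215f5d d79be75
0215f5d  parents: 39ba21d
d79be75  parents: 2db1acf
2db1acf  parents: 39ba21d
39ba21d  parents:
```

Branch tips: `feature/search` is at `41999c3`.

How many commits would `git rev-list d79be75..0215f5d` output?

1

Reachable from 0215f5d: {0215f5d, 39ba21d}.
Reachable from d79be75: {2db1acf, 39ba21d, d79be75}.
In 0215f5d's history but not d79be75's: {0215f5d} — 1 commit.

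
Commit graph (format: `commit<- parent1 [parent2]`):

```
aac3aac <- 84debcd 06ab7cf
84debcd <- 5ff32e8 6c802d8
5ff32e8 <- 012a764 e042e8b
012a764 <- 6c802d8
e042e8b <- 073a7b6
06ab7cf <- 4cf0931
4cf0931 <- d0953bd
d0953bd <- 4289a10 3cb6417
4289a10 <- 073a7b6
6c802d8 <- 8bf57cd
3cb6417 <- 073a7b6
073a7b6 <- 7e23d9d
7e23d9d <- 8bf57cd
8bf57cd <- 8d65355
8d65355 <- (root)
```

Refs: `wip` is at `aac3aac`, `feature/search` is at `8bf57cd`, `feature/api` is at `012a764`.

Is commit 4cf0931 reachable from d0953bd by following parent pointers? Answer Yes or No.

Ancestors of d0953bd: {073a7b6, 3cb6417, 4289a10, 7e23d9d, 8bf57cd, 8d65355, d0953bd}.
4cf0931 is not in that set, so it is not an ancestor of d0953bd.

No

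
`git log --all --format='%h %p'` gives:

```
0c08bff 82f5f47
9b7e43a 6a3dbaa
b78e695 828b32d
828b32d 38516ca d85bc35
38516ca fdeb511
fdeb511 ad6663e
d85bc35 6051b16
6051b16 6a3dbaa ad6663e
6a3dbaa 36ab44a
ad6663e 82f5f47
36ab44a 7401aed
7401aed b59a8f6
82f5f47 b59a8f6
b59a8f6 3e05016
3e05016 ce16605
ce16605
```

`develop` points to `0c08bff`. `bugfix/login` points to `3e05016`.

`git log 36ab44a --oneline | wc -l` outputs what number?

Walking parent pointers from 36ab44a: reachable set = {36ab44a, 3e05016, 7401aed, b59a8f6, ce16605}.
That is 5 commits.

5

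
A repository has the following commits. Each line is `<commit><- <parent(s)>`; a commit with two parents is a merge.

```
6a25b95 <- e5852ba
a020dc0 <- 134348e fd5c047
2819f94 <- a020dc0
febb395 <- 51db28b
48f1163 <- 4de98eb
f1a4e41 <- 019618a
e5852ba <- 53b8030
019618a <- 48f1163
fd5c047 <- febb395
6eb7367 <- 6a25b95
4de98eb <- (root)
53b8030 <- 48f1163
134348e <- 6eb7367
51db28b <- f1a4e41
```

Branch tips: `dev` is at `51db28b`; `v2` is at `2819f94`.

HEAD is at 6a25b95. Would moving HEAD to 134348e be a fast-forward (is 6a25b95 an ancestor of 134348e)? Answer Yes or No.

A fast-forward from 6a25b95 to 134348e is possible iff 6a25b95 is an ancestor of 134348e.
Ancestors of 134348e: {134348e, 48f1163, 4de98eb, 53b8030, 6a25b95, 6eb7367, e5852ba}.
6a25b95 is among them, so fast-forward is possible.

Yes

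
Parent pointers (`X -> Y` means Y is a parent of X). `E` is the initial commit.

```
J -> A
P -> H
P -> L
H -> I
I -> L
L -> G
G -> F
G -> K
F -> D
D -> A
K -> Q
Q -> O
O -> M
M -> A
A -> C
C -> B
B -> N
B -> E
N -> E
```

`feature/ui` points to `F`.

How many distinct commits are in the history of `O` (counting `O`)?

Walking parent pointers from O: reachable set = {A, B, C, E, M, N, O}.
That is 7 commits.

7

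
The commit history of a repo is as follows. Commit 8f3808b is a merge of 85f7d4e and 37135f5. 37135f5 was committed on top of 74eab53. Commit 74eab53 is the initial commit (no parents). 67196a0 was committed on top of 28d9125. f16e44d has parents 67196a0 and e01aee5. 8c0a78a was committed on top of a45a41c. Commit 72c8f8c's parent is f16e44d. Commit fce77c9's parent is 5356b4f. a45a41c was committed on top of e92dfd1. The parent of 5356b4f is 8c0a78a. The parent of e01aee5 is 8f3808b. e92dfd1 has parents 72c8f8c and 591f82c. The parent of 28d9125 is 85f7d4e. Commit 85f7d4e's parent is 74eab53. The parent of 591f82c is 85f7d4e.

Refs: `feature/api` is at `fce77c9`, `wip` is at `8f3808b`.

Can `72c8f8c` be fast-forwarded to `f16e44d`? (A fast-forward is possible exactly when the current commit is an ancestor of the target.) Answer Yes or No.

No

A fast-forward from 72c8f8c to f16e44d is possible iff 72c8f8c is an ancestor of f16e44d.
Ancestors of f16e44d: {28d9125, 37135f5, 67196a0, 74eab53, 85f7d4e, 8f3808b, e01aee5, f16e44d}.
72c8f8c is not among them, so fast-forward is not possible.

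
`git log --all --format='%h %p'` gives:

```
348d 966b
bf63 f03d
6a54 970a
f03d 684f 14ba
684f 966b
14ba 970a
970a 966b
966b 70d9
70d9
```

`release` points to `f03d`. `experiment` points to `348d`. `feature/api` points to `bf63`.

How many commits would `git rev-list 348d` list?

Walking parent pointers from 348d: reachable set = {348d, 70d9, 966b}.
That is 3 commits.

3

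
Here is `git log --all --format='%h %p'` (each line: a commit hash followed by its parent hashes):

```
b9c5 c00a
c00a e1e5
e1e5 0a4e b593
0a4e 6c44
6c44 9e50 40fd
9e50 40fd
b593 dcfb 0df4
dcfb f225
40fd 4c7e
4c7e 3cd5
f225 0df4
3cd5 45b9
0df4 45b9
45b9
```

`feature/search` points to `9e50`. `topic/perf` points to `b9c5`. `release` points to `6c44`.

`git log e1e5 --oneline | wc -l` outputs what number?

Walking parent pointers from e1e5: reachable set = {0a4e, 0df4, 3cd5, 40fd, 45b9, 4c7e, 6c44, 9e50, b593, dcfb, e1e5, f225}.
That is 12 commits.

12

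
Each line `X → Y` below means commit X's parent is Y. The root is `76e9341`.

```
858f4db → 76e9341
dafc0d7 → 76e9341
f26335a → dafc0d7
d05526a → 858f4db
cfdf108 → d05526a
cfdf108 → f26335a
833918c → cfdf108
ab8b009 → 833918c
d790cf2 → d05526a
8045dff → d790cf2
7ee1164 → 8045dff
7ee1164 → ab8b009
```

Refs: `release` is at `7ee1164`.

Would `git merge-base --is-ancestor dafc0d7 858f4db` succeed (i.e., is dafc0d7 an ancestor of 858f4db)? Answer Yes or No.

Ancestors of 858f4db: {76e9341, 858f4db}.
dafc0d7 is not in that set, so it is not an ancestor of 858f4db.

No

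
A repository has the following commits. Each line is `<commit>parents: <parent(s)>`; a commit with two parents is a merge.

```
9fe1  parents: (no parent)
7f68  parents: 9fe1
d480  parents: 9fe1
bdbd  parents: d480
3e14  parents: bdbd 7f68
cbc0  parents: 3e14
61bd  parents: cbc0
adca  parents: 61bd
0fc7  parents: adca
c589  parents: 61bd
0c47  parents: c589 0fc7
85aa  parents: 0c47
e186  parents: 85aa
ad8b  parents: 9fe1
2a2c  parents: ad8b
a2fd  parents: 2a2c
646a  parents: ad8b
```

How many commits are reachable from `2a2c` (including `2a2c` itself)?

Walking parent pointers from 2a2c: reachable set = {2a2c, 9fe1, ad8b}.
That is 3 commits.

3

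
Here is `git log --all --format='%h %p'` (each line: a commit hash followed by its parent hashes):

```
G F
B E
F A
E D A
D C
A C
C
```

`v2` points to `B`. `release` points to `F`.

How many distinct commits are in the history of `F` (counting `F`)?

Walking parent pointers from F: reachable set = {A, C, F}.
That is 3 commits.

3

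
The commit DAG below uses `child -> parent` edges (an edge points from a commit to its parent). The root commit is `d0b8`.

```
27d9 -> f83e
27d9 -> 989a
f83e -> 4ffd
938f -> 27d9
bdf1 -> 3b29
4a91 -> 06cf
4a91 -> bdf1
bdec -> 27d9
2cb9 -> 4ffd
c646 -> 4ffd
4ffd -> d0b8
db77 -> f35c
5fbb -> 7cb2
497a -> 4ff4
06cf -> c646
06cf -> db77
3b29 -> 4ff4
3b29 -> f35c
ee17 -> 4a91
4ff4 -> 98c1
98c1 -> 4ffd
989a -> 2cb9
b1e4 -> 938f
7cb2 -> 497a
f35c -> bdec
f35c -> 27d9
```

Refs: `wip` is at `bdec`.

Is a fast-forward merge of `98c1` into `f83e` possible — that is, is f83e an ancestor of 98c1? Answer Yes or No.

No

A fast-forward from f83e to 98c1 is possible iff f83e is an ancestor of 98c1.
Ancestors of 98c1: {4ffd, 98c1, d0b8}.
f83e is not among them, so fast-forward is not possible.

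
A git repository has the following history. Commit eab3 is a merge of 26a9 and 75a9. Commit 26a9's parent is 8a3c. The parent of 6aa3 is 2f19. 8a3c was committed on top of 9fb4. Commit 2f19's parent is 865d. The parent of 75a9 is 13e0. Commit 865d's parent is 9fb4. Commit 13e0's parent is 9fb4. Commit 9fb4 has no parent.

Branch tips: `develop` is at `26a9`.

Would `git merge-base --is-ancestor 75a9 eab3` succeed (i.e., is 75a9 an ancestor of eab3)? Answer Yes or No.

Ancestors of eab3 (commits reachable by following parents): {13e0, 26a9, 75a9, 8a3c, 9fb4, eab3}.
75a9 is in that set, so it is an ancestor of eab3.

Yes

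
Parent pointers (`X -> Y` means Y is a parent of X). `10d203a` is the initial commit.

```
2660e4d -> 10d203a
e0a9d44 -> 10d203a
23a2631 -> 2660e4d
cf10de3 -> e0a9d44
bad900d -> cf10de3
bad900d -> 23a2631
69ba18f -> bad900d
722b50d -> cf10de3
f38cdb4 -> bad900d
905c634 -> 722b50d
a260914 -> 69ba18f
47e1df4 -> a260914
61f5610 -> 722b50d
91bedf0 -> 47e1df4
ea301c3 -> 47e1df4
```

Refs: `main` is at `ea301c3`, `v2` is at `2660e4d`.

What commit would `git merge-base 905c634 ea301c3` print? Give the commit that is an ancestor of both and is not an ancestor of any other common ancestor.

Ancestors of 905c634: {10d203a, 722b50d, 905c634, cf10de3, e0a9d44}.
Ancestors of ea301c3: {10d203a, 23a2631, 2660e4d, 47e1df4, 69ba18f, a260914, bad900d, cf10de3, e0a9d44, ea301c3}.
Common ancestors: {10d203a, cf10de3, e0a9d44}.
Among these, cf10de3 is not an ancestor of any other common ancestor — it is the merge base.

cf10de3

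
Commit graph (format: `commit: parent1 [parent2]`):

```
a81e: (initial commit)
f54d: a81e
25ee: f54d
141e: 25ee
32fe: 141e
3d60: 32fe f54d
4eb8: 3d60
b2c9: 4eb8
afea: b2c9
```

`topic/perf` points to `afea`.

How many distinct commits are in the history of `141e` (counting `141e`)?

4

Walking parent pointers from 141e: reachable set = {141e, 25ee, a81e, f54d}.
That is 4 commits.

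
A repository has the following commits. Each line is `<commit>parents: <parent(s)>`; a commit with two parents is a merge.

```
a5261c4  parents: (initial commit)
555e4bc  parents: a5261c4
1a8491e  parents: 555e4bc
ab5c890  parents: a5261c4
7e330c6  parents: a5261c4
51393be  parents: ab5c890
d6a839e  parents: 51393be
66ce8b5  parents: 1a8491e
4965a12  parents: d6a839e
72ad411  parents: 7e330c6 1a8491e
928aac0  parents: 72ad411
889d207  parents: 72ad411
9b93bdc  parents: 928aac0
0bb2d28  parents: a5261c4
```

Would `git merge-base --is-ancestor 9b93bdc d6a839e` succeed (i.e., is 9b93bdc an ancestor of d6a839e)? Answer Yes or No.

Ancestors of d6a839e: {51393be, a5261c4, ab5c890, d6a839e}.
9b93bdc is not in that set, so it is not an ancestor of d6a839e.

No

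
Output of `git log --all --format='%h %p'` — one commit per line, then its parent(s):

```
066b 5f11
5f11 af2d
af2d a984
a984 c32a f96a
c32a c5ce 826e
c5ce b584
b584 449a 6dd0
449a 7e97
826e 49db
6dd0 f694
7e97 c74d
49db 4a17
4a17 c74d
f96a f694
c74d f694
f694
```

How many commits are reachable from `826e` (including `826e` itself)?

Walking parent pointers from 826e: reachable set = {49db, 4a17, 826e, c74d, f694}.
That is 5 commits.

5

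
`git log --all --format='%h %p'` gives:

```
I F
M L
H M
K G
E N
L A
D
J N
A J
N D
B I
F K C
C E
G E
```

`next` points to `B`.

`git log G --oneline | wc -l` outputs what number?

Walking parent pointers from G: reachable set = {D, E, G, N}.
That is 4 commits.

4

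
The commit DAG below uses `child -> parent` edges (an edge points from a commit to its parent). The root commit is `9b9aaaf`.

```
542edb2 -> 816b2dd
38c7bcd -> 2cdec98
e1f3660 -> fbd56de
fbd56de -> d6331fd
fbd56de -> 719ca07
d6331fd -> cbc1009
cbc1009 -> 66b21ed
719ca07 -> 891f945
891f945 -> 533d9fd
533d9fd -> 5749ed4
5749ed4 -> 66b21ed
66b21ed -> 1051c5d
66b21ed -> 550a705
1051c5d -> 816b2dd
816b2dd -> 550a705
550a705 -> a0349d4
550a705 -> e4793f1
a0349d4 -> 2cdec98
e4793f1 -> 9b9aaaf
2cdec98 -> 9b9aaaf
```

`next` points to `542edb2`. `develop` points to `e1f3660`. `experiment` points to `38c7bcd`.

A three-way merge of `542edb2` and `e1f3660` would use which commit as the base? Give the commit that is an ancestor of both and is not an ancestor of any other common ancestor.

Ancestors of 542edb2: {2cdec98, 542edb2, 550a705, 816b2dd, 9b9aaaf, a0349d4, e4793f1}.
Ancestors of e1f3660: {1051c5d, 2cdec98, 533d9fd, 550a705, 5749ed4, 66b21ed, 719ca07, 816b2dd, 891f945, 9b9aaaf, a0349d4, cbc1009, d6331fd, e1f3660, e4793f1, fbd56de}.
Common ancestors: {2cdec98, 550a705, 816b2dd, 9b9aaaf, a0349d4, e4793f1}.
Among these, 816b2dd is not an ancestor of any other common ancestor — it is the merge base.

816b2dd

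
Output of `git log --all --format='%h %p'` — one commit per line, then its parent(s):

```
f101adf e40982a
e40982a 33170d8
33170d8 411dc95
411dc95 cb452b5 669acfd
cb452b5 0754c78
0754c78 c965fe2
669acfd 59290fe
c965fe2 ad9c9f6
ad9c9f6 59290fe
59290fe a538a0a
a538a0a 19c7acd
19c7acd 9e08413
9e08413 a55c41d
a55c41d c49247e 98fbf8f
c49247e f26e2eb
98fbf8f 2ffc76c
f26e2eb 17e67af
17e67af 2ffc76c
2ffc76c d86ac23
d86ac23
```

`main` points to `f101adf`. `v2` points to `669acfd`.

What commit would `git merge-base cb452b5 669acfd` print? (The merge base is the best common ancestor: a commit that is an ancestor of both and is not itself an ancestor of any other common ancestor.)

59290fe

Ancestors of cb452b5: {0754c78, 17e67af, 19c7acd, 2ffc76c, 59290fe, 98fbf8f, 9e08413, a538a0a, a55c41d, ad9c9f6, c49247e, c965fe2, cb452b5, d86ac23, f26e2eb}.
Ancestors of 669acfd: {17e67af, 19c7acd, 2ffc76c, 59290fe, 669acfd, 98fbf8f, 9e08413, a538a0a, a55c41d, c49247e, d86ac23, f26e2eb}.
Common ancestors: {17e67af, 19c7acd, 2ffc76c, 59290fe, 98fbf8f, 9e08413, a538a0a, a55c41d, c49247e, d86ac23, f26e2eb}.
Among these, 59290fe is not an ancestor of any other common ancestor — it is the merge base.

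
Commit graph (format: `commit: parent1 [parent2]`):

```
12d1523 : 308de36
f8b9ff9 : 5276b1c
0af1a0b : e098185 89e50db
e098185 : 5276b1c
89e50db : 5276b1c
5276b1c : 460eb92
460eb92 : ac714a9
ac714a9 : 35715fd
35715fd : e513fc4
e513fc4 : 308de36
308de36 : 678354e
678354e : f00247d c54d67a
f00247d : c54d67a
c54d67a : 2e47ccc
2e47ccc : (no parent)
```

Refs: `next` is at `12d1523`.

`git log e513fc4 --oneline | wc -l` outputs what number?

6

Walking parent pointers from e513fc4: reachable set = {2e47ccc, 308de36, 678354e, c54d67a, e513fc4, f00247d}.
That is 6 commits.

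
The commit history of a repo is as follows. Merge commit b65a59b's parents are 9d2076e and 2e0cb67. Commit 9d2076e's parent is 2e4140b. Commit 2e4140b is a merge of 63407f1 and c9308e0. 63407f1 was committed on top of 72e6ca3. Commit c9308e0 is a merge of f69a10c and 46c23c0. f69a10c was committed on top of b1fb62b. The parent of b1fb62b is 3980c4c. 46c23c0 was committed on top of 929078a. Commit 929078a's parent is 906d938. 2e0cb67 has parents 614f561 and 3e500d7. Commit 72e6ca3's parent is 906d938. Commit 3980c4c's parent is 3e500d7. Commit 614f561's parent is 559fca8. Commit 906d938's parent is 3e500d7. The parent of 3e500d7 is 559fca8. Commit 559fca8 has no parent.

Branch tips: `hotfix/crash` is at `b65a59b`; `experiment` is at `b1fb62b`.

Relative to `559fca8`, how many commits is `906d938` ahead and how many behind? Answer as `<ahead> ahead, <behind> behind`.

Reachable from 906d938: {3e500d7, 559fca8, 906d938}.
Reachable from 559fca8: {559fca8}.
Only in 906d938's history (ahead): {3e500d7, 906d938} — 2.
Only in 559fca8's history (behind): {} — 0.

2 ahead, 0 behind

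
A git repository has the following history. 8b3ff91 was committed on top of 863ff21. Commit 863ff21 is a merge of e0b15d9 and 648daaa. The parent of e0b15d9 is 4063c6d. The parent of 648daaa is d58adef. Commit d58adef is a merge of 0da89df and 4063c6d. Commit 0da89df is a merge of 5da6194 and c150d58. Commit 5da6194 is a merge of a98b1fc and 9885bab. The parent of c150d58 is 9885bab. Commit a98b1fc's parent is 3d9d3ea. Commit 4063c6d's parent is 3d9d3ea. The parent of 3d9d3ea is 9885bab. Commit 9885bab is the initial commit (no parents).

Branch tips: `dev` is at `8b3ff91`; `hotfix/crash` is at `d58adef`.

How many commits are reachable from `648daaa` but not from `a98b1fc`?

Reachable from 648daaa: {0da89df, 3d9d3ea, 4063c6d, 5da6194, 648daaa, 9885bab, a98b1fc, c150d58, d58adef}.
Reachable from a98b1fc: {3d9d3ea, 9885bab, a98b1fc}.
In 648daaa's history but not a98b1fc's: {0da89df, 4063c6d, 5da6194, 648daaa, c150d58, d58adef} — 6 commits.

6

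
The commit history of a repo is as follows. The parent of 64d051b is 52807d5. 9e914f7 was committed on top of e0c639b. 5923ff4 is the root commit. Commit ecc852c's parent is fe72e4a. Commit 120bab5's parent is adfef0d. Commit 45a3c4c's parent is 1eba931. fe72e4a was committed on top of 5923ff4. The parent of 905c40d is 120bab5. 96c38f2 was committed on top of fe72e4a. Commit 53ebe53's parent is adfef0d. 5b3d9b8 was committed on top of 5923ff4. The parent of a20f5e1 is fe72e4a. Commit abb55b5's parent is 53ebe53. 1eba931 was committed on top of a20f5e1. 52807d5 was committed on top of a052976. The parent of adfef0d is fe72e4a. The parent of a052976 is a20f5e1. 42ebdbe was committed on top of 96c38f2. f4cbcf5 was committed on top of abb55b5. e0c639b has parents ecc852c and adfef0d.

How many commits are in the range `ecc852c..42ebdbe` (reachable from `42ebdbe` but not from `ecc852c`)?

Reachable from 42ebdbe: {42ebdbe, 5923ff4, 96c38f2, fe72e4a}.
Reachable from ecc852c: {5923ff4, ecc852c, fe72e4a}.
In 42ebdbe's history but not ecc852c's: {42ebdbe, 96c38f2} — 2 commits.

2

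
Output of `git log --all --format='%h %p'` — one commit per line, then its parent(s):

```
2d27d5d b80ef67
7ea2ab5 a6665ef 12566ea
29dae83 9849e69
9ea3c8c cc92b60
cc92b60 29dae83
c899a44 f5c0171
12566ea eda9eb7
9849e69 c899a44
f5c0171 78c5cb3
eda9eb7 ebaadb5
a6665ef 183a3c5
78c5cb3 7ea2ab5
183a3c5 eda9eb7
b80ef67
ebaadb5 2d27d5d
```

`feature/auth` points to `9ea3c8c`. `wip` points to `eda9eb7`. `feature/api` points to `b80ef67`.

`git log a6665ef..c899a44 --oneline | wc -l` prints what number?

5

Reachable from c899a44: {12566ea, 183a3c5, 2d27d5d, 78c5cb3, 7ea2ab5, a6665ef, b80ef67, c899a44, ebaadb5, eda9eb7, f5c0171}.
Reachable from a6665ef: {183a3c5, 2d27d5d, a6665ef, b80ef67, ebaadb5, eda9eb7}.
In c899a44's history but not a6665ef's: {12566ea, 78c5cb3, 7ea2ab5, c899a44, f5c0171} — 5 commits.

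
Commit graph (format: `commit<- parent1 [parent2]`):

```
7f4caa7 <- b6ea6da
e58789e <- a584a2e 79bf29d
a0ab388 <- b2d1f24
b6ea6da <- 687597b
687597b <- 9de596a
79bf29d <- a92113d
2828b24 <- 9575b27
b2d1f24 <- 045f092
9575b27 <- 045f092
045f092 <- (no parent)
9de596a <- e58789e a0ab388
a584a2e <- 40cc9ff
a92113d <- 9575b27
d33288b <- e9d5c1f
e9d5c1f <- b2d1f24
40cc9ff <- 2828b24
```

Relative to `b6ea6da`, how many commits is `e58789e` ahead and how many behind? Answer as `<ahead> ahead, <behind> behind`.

0 ahead, 5 behind

Reachable from e58789e: {045f092, 2828b24, 40cc9ff, 79bf29d, 9575b27, a584a2e, a92113d, e58789e}.
Reachable from b6ea6da: {045f092, 2828b24, 40cc9ff, 687597b, 79bf29d, 9575b27, 9de596a, a0ab388, a584a2e, a92113d, b2d1f24, b6ea6da, e58789e}.
Only in e58789e's history (ahead): {} — 0.
Only in b6ea6da's history (behind): {687597b, 9de596a, a0ab388, b2d1f24, b6ea6da} — 5.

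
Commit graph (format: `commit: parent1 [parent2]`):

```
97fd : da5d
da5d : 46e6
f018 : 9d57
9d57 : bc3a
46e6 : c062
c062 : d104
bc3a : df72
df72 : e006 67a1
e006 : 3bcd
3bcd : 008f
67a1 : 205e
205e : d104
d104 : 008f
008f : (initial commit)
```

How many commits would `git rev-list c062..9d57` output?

Reachable from 9d57: {008f, 205e, 3bcd, 67a1, 9d57, bc3a, d104, df72, e006}.
Reachable from c062: {008f, c062, d104}.
In 9d57's history but not c062's: {205e, 3bcd, 67a1, 9d57, bc3a, df72, e006} — 7 commits.

7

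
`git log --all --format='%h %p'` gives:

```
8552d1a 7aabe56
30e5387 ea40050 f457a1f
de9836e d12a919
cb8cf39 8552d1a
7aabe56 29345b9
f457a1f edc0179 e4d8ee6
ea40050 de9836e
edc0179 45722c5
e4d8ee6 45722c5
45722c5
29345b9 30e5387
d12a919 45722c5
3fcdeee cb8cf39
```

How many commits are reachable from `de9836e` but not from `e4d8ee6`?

2

Reachable from de9836e: {45722c5, d12a919, de9836e}.
Reachable from e4d8ee6: {45722c5, e4d8ee6}.
In de9836e's history but not e4d8ee6's: {d12a919, de9836e} — 2 commits.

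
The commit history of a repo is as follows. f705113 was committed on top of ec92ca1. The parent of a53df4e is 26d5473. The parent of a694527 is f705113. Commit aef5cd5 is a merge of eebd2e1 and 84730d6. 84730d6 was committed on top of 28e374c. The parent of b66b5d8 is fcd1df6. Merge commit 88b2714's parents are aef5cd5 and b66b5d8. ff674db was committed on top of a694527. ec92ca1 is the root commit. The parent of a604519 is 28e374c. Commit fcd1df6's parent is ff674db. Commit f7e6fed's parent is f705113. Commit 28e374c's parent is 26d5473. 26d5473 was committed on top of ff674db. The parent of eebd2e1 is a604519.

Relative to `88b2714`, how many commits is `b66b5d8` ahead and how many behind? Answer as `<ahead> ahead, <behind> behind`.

Reachable from b66b5d8: {a694527, b66b5d8, ec92ca1, f705113, fcd1df6, ff674db}.
Reachable from 88b2714: {26d5473, 28e374c, 84730d6, 88b2714, a604519, a694527, aef5cd5, b66b5d8, ec92ca1, eebd2e1, f705113, fcd1df6, ff674db}.
Only in b66b5d8's history (ahead): {} — 0.
Only in 88b2714's history (behind): {26d5473, 28e374c, 84730d6, 88b2714, a604519, aef5cd5, eebd2e1} — 7.

0 ahead, 7 behind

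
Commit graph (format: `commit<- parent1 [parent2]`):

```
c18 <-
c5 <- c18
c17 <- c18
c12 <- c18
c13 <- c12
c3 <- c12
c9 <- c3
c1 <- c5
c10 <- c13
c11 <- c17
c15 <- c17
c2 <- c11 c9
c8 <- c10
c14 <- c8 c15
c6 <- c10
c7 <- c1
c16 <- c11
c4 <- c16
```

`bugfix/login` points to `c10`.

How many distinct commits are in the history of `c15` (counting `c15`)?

3

Walking parent pointers from c15: reachable set = {c15, c17, c18}.
That is 3 commits.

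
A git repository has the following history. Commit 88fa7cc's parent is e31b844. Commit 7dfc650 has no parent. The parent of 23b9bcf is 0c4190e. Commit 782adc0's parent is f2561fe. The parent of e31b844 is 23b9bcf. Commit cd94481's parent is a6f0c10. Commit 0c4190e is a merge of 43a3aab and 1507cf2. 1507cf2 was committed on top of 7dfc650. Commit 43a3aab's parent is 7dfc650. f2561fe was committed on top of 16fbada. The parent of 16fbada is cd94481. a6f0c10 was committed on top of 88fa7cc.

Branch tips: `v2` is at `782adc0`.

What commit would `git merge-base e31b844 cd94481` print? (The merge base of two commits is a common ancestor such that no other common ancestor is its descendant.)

Ancestors of e31b844: {0c4190e, 1507cf2, 23b9bcf, 43a3aab, 7dfc650, e31b844}.
Ancestors of cd94481: {0c4190e, 1507cf2, 23b9bcf, 43a3aab, 7dfc650, 88fa7cc, a6f0c10, cd94481, e31b844}.
Common ancestors: {0c4190e, 1507cf2, 23b9bcf, 43a3aab, 7dfc650, e31b844}.
Among these, e31b844 is not an ancestor of any other common ancestor — it is the merge base.

e31b844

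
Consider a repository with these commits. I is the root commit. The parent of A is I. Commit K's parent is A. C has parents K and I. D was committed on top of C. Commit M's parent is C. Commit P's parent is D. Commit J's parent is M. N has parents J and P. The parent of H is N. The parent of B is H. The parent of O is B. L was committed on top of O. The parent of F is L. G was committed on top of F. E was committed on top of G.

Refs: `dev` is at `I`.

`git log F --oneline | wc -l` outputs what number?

14

Walking parent pointers from F: reachable set = {A, B, C, D, F, H, I, J, K, L, M, N, O, P}.
That is 14 commits.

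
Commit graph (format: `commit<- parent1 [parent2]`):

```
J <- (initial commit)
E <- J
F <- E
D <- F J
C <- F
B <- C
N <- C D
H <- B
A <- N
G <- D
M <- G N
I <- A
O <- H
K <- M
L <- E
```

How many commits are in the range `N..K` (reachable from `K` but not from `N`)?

3

Reachable from K: {C, D, E, F, G, J, K, M, N}.
Reachable from N: {C, D, E, F, J, N}.
In K's history but not N's: {G, K, M} — 3 commits.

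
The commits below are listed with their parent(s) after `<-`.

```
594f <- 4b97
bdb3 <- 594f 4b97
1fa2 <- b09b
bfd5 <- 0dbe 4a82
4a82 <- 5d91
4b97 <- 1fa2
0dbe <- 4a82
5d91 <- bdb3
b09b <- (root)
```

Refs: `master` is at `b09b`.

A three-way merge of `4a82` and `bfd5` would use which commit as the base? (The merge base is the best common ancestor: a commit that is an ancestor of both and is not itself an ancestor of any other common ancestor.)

Ancestors of 4a82: {1fa2, 4a82, 4b97, 594f, 5d91, b09b, bdb3}.
Ancestors of bfd5: {0dbe, 1fa2, 4a82, 4b97, 594f, 5d91, b09b, bdb3, bfd5}.
Common ancestors: {1fa2, 4a82, 4b97, 594f, 5d91, b09b, bdb3}.
Among these, 4a82 is not an ancestor of any other common ancestor — it is the merge base.

4a82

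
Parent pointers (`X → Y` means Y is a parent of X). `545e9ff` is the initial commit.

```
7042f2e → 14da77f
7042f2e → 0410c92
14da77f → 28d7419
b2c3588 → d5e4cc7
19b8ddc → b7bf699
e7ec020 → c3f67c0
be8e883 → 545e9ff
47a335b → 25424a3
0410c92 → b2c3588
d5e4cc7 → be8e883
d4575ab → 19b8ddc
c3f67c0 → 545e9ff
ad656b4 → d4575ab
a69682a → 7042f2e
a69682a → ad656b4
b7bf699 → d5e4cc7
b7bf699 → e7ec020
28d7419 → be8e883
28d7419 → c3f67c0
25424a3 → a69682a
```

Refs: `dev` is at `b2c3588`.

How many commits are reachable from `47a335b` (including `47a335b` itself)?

Walking parent pointers from 47a335b: reachable set = {0410c92, 14da77f, 19b8ddc, 25424a3, 28d7419, 47a335b, 545e9ff, 7042f2e, a69682a, ad656b4, b2c3588, b7bf699, be8e883, c3f67c0, d4575ab, d5e4cc7, e7ec020}.
That is 17 commits.

17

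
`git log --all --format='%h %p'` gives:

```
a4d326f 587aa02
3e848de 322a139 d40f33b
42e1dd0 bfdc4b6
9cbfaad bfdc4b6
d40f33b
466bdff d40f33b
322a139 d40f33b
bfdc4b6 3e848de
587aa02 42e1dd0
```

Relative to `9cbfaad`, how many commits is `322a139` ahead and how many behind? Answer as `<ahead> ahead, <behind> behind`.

0 ahead, 3 behind

Reachable from 322a139: {322a139, d40f33b}.
Reachable from 9cbfaad: {322a139, 3e848de, 9cbfaad, bfdc4b6, d40f33b}.
Only in 322a139's history (ahead): {} — 0.
Only in 9cbfaad's history (behind): {3e848de, 9cbfaad, bfdc4b6} — 3.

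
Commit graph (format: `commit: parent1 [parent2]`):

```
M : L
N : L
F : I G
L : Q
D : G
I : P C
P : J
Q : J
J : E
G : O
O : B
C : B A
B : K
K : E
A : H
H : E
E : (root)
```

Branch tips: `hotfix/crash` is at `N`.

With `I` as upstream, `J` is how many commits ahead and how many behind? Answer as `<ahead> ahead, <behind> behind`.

0 ahead, 7 behind

Reachable from J: {E, J}.
Reachable from I: {A, B, C, E, H, I, J, K, P}.
Only in J's history (ahead): {} — 0.
Only in I's history (behind): {A, B, C, H, I, K, P} — 7.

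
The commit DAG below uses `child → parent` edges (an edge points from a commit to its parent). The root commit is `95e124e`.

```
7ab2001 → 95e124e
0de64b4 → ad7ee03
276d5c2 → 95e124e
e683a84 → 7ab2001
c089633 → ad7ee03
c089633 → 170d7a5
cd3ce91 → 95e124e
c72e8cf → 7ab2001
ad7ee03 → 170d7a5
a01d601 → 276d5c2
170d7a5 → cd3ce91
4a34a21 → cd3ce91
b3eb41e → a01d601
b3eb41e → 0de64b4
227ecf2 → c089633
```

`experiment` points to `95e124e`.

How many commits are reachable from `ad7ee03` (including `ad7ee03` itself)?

Walking parent pointers from ad7ee03: reachable set = {170d7a5, 95e124e, ad7ee03, cd3ce91}.
That is 4 commits.

4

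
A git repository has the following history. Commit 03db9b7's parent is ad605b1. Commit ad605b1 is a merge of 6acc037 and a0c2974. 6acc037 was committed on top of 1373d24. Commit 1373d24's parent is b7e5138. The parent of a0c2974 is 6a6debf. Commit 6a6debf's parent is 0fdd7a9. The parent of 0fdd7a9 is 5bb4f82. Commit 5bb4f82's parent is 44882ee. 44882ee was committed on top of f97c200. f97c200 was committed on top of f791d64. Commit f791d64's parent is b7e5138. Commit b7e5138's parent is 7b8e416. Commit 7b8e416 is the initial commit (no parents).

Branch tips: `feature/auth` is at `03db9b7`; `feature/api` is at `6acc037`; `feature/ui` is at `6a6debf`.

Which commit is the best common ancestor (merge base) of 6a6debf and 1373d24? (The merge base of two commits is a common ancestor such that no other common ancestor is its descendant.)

Ancestors of 6a6debf: {0fdd7a9, 44882ee, 5bb4f82, 6a6debf, 7b8e416, b7e5138, f791d64, f97c200}.
Ancestors of 1373d24: {1373d24, 7b8e416, b7e5138}.
Common ancestors: {7b8e416, b7e5138}.
Among these, b7e5138 is not an ancestor of any other common ancestor — it is the merge base.

b7e5138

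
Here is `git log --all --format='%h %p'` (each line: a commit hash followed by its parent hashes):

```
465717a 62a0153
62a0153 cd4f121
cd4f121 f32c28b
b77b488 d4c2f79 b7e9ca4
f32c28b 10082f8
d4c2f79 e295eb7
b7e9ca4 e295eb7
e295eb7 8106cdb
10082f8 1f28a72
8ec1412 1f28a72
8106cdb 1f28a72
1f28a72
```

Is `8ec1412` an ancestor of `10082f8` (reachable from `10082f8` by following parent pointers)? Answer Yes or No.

No

Ancestors of 10082f8: {10082f8, 1f28a72}.
8ec1412 is not in that set, so it is not an ancestor of 10082f8.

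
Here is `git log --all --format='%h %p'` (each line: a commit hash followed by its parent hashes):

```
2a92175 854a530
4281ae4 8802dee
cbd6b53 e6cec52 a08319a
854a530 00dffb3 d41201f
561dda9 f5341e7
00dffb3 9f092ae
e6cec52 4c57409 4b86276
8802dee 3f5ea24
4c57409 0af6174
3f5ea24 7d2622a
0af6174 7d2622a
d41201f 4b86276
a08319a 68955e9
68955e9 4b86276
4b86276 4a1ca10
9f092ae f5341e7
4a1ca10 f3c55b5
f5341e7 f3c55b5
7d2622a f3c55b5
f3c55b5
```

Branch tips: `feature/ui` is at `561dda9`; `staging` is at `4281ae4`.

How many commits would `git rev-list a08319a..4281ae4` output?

Reachable from 4281ae4: {3f5ea24, 4281ae4, 7d2622a, 8802dee, f3c55b5}.
Reachable from a08319a: {4a1ca10, 4b86276, 68955e9, a08319a, f3c55b5}.
In 4281ae4's history but not a08319a's: {3f5ea24, 4281ae4, 7d2622a, 8802dee} — 4 commits.

4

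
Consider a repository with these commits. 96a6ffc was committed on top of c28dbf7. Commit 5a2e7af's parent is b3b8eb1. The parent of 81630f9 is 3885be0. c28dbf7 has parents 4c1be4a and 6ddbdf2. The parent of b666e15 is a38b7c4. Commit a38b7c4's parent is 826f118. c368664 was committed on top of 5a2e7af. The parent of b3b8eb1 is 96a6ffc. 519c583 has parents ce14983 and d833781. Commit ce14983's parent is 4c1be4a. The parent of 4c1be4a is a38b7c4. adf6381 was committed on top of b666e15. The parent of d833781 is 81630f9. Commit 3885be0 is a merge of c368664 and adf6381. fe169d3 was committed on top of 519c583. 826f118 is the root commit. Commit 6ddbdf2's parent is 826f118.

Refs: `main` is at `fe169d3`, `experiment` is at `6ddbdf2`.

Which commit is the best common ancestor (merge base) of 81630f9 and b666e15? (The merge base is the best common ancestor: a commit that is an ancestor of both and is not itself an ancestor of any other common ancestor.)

Ancestors of 81630f9: {3885be0, 4c1be4a, 5a2e7af, 6ddbdf2, 81630f9, 826f118, 96a6ffc, a38b7c4, adf6381, b3b8eb1, b666e15, c28dbf7, c368664}.
Ancestors of b666e15: {826f118, a38b7c4, b666e15}.
Common ancestors: {826f118, a38b7c4, b666e15}.
Among these, b666e15 is not an ancestor of any other common ancestor — it is the merge base.

b666e15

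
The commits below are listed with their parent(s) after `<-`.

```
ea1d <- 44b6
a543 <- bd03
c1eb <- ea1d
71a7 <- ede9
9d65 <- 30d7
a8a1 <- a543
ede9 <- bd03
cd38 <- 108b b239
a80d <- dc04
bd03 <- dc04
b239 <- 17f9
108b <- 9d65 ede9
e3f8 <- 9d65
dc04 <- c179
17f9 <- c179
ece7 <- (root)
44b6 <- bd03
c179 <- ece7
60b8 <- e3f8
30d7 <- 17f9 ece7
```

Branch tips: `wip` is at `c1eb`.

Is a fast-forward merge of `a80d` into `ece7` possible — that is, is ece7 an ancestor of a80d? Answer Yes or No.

A fast-forward from ece7 to a80d is possible iff ece7 is an ancestor of a80d.
Ancestors of a80d: {a80d, c179, dc04, ece7}.
ece7 is among them, so fast-forward is possible.

Yes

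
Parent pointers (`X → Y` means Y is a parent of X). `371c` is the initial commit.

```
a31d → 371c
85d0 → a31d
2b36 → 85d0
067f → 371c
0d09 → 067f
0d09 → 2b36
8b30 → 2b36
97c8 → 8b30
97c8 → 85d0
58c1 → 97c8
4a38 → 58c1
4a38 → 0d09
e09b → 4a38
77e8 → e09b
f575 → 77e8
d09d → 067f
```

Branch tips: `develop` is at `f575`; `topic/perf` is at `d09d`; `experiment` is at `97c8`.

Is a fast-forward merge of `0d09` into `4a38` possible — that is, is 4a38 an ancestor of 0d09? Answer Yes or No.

A fast-forward from 4a38 to 0d09 is possible iff 4a38 is an ancestor of 0d09.
Ancestors of 0d09: {067f, 0d09, 2b36, 371c, 85d0, a31d}.
4a38 is not among them, so fast-forward is not possible.

No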